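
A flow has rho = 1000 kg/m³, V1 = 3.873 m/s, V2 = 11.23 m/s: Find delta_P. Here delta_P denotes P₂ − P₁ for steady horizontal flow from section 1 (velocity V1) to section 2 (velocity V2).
Formula: \Delta P = \frac{1}{2} \rho (V_1^2 - V_2^2)
delta_P = 0.5·1000·(3.873² − 11.23²)/1000 = -55.56 kPa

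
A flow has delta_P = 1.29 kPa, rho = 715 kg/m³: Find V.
Formula: V = \sqrt{\frac{2 \Delta P}{\rho}}
V = √(2·(1.29·1000)/715) = 1.9 m/s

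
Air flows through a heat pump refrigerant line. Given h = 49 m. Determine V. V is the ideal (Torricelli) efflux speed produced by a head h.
Formula: V = \sqrt{2 g h}
V = √(2·9.81·49) = 31.01 m/s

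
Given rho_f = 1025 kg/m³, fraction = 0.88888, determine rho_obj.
Formula: f_{sub} = \frac{\rho_{obj}}{\rho_f}
Substituting knowns: 0.88888 = rho_obj/1025
Solving for rho_obj: rho_obj = 0.88888·1025 = 911.1 kg/m³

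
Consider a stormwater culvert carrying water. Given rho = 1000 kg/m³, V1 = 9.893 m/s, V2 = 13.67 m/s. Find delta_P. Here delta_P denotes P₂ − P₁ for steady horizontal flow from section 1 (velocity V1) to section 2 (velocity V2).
Formula: \Delta P = \frac{1}{2} \rho (V_1^2 - V_2^2)
delta_P = 0.5·1000·(9.893² − 13.67²)/1000 = -44.5 kPa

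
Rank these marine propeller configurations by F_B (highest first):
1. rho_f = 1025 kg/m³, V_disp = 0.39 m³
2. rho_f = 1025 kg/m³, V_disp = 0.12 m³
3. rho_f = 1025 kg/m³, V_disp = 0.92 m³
Case 1: F_B = 3922 N
Case 2: F_B = 1207 N
Case 3: F_B = 9251 N
Ranking (highest first): 3, 1, 2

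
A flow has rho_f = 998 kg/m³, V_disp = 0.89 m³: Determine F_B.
Formula: F_B = \rho_f g V_{disp}
F_B = 998·9.81·0.89 = 8713 N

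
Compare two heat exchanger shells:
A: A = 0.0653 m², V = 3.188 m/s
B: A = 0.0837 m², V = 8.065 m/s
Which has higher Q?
Q(A) = 208.2 L/s, Q(B) = 675 L/s. Answer: B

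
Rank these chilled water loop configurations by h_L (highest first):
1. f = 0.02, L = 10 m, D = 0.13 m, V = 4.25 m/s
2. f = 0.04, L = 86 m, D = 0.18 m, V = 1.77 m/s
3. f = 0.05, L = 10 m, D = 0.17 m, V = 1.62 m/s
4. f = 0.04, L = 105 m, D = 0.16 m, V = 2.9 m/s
Case 1: h_L = 1.416 m
Case 2: h_L = 3.052 m
Case 3: h_L = 0.3934 m
Case 4: h_L = 11.25 m
Ranking (highest first): 4, 2, 1, 3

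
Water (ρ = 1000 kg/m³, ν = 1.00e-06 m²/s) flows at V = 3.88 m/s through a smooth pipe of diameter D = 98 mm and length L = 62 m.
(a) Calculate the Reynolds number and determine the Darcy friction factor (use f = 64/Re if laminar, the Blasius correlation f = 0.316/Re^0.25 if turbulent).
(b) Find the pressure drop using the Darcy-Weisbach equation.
(a) Re = V·D/ν = 3.88·0.098/1.00e-06 = 380240 → turbulent (Re > 4000); f = 0.316/Re^0.25 = 0.316/380240^0.25 = 0.012725 (Blasius is strictly valid for Re ≲ 1e5; used here as the smooth-pipe estimate the problem specifies)
(b) Darcy-Weisbach: ΔP = f·(L/D)·½ρV²/1000 = 0.012725·(62/0.098)·½·1000·3.88²/1000 = 60.6 kPa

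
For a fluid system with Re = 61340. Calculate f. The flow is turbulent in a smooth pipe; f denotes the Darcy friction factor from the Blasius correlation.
Formula: f = \frac{0.316}{Re^{0.25}}
f = 0.316/61340^0.25 = 0.02008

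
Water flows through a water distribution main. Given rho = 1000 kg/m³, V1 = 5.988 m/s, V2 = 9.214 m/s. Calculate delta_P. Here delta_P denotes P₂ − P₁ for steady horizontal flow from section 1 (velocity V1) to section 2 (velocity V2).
Formula: \Delta P = \frac{1}{2} \rho (V_1^2 - V_2^2)
delta_P = 0.5·1000·(5.988² − 9.214²)/1000 = -24.52 kPa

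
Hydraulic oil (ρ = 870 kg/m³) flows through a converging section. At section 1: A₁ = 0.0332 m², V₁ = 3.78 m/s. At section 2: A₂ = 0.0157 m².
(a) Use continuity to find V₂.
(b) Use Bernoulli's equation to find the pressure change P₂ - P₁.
(a) Continuity: A₁V₁=A₂V₂ -> V₂=A₁V₁/A₂=0.0332*3.78/0.0157=7.99 m/s
(b) Bernoulli: P₂-P₁=0.5*rho*(V₁^2-V₂^2)/1000=0.5*870*(3.78^2-7.99^2)/1000=-21.55 kPa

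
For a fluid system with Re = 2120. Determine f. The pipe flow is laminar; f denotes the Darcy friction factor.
Formula: f = \frac{64}{Re}
f = 64/2120 = 0.03019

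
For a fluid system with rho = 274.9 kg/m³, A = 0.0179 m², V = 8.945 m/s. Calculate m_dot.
Formula: \dot{m} = \rho A V
m_dot = 274.9·0.0179·8.945 = 44.02 kg/s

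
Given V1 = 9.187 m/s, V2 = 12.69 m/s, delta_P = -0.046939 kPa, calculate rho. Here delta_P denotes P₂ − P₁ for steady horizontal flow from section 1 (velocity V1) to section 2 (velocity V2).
Formula: \Delta P = \frac{1}{2} \rho (V_1^2 - V_2^2)
Substituting knowns: -0.046939 = 0.5·rho·(9.187² − 12.69²)/1000
Solving for rho: rho = 2·(-0.046939·1000)/(9.187² − 12.69²) = 1.225 kg/m³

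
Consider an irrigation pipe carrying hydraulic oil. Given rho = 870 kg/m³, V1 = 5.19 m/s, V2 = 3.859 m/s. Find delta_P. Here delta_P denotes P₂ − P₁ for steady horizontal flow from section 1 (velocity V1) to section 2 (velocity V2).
Formula: \Delta P = \frac{1}{2} \rho (V_1^2 - V_2^2)
delta_P = 0.5·870·(5.19² − 3.859²)/1000 = 5.239 kPa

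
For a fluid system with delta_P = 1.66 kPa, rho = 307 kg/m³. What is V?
Formula: V = \sqrt{\frac{2 \Delta P}{\rho}}
V = √(2·(1.66·1000)/307) = 3.289 m/s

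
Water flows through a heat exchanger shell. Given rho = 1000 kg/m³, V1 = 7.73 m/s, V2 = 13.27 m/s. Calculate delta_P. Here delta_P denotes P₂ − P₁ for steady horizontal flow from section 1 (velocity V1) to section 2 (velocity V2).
Formula: \Delta P = \frac{1}{2} \rho (V_1^2 - V_2^2)
delta_P = 0.5·1000·(7.73² − 13.27²)/1000 = -58.17 kPa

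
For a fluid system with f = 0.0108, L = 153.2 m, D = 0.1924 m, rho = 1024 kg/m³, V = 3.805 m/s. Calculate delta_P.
Formula: \Delta P = f \frac{L}{D} \frac{\rho V^2}{2}
delta_P = 0.0108·(153.2/0.1924)·0.5·1024·3.805²/1000 = 63.75 kPa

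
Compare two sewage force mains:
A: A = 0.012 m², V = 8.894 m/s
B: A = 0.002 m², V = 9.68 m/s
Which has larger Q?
Q(A) = 106.7 L/s, Q(B) = 19.36 L/s. Answer: A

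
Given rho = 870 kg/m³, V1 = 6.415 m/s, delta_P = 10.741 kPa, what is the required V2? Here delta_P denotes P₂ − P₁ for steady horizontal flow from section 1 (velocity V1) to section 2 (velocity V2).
Formula: \Delta P = \frac{1}{2} \rho (V_1^2 - V_2^2)
Substituting knowns: 10.741 = 0.5·870·(6.415² − V2²)/1000
Solving for V2: V2 = √(6.415² − 2·(10.741·1000)/870) = 4.057 m/s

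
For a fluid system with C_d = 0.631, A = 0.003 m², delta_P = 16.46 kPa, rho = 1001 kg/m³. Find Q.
Formula: Q = C_d A \sqrt{\frac{2 \Delta P}{\rho}}
Q = 0.631·0.003·√(2·(16.46·1000)/1001)·1000 = 10.86 L/s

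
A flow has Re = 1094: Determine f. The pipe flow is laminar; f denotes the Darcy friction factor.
Formula: f = \frac{64}{Re}
f = 64/1094 = 0.0585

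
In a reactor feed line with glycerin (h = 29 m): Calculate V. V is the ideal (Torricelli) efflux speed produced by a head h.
Formula: V = \sqrt{2 g h}
V = √(2·9.81·29) = 23.85 m/s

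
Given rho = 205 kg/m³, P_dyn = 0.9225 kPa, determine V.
Formula: P_{dyn} = \frac{1}{2} \rho V^2
Substituting knowns: 0.9225 = 0.5·205·V²/1000
Solving for V: V = √(2·(0.9225·1000)/205) = 3 m/s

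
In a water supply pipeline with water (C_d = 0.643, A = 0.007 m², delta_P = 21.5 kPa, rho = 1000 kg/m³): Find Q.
Formula: Q = C_d A \sqrt{\frac{2 \Delta P}{\rho}}
Q = 0.643·0.007·√(2·(21.5·1000)/1000)·1000 = 29.52 L/s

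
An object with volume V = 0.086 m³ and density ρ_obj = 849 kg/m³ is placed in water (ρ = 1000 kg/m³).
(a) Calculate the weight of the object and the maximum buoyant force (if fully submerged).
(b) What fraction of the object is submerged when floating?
(a) W=rho_obj*g*V=849*9.81*0.086=716.3 N; F_B(max)=rho*g*V=1000*9.81*0.086=843.7 N
(b) Floating fraction=rho_obj/rho=849/1000=0.849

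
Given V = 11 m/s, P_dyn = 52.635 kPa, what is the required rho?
Formula: P_{dyn} = \frac{1}{2} \rho V^2
Substituting knowns: 52.635 = 0.5·rho·11²/1000
Solving for rho: rho = 2·(52.635·1000)/11² = 870 kg/m³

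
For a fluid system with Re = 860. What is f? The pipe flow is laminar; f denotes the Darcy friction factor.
Formula: f = \frac{64}{Re}
f = 64/860 = 0.07442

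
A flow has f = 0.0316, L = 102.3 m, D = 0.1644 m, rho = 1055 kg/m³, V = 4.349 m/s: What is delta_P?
Formula: \Delta P = f \frac{L}{D} \frac{\rho V^2}{2}
delta_P = 0.0316·(102.3/0.1644)·0.5·1055·4.349²/1000 = 196.2 kPa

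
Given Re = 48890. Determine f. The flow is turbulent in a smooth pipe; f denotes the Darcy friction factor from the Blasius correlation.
Formula: f = \frac{0.316}{Re^{0.25}}
f = 0.316/48890^0.25 = 0.02125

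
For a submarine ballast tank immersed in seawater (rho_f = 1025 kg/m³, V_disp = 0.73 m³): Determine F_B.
Formula: F_B = \rho_f g V_{disp}
F_B = 1025·9.81·0.73 = 7340 N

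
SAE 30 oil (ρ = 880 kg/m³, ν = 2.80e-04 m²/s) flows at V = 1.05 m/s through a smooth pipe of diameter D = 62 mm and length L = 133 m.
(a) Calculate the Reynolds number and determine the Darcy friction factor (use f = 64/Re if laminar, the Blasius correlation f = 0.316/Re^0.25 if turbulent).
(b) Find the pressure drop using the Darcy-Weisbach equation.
(a) Re = V·D/ν = 1.05·0.062/2.80e-04 = 232.5 → laminar (Re < 2300); f = 64/Re = 64/232.5 = 0.27527
(b) Darcy-Weisbach: ΔP = f·(L/D)·½ρV²/1000 = 0.27527·(133/0.062)·½·880·1.05²/1000 = 286.5 kPa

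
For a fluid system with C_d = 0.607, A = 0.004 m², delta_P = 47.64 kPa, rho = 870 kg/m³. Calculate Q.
Formula: Q = C_d A \sqrt{\frac{2 \Delta P}{\rho}}
Q = 0.607·0.004·√(2·(47.64·1000)/870)·1000 = 25.41 L/s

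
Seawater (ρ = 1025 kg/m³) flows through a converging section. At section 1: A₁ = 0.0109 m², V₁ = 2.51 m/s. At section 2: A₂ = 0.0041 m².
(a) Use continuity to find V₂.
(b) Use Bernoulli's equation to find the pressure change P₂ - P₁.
(a) Continuity: A₁V₁=A₂V₂ -> V₂=A₁V₁/A₂=0.0109*2.51/0.0041=6.67 m/s
(b) Bernoulli: P₂-P₁=0.5*rho*(V₁^2-V₂^2)/1000=0.5*1025*(2.51^2-6.67^2)/1000=-19.57 kPa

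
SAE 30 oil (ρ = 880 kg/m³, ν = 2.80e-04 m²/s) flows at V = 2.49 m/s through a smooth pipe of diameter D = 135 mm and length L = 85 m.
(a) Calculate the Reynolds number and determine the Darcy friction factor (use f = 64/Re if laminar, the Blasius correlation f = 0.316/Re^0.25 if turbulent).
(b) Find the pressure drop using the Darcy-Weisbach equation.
(a) Re = V·D/ν = 2.49·0.135/2.80e-04 = 1200.5 → laminar (Re < 2300); f = 64/Re = 64/1200.5 = 0.053311
(b) Darcy-Weisbach: ΔP = f·(L/D)·½ρV²/1000 = 0.053311·(85/0.135)·½·880·2.49²/1000 = 91.57 kPa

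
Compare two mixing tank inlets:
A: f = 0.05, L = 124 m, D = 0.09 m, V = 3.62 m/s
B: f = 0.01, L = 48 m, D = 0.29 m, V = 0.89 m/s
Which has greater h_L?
h_L(A) = 46.01 m, h_L(B) = 0.06682 m. Answer: A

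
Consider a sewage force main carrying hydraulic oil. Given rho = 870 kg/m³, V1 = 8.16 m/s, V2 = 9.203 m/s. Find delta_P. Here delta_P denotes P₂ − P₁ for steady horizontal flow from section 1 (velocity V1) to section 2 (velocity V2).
Formula: \Delta P = \frac{1}{2} \rho (V_1^2 - V_2^2)
delta_P = 0.5·870·(8.16² − 9.203²)/1000 = -7.878 kPa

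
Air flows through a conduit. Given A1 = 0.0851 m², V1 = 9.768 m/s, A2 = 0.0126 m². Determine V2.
Formula: V_2 = \frac{A_1 V_1}{A_2}
V2 = 0.0851·9.768/0.0126 = 65.97 m/s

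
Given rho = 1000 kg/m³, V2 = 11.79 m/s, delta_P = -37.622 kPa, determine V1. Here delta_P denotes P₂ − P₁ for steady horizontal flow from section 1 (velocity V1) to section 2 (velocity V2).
Formula: \Delta P = \frac{1}{2} \rho (V_1^2 - V_2^2)
Substituting knowns: -37.622 = 0.5·1000·(V1² − 11.79²)/1000
Solving for V1: V1 = √(11.79² + 2·(-37.622·1000)/1000) = 7.985 m/s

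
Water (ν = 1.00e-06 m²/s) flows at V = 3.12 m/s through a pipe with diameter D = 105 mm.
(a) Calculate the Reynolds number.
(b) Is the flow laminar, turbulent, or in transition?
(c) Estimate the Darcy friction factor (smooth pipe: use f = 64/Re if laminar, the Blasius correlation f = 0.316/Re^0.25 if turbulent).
(a) Re = V·D/ν = 3.12·0.105/1.00e-06 = 327600
(b) Flow regime: turbulent (Re > 4000)
(c) Friction factor: f = 0.316/Re^0.25 = 0.316/327600^0.25 = 0.01321 (Blasius is strictly valid for Re ≲ 1e5; used here as the smooth-pipe estimate the problem specifies)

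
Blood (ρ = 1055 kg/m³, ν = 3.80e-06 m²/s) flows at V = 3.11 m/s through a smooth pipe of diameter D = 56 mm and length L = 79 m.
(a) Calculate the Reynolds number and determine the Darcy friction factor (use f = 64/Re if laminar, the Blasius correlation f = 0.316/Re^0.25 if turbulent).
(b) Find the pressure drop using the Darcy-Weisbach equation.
(a) Re = V·D/ν = 3.11·0.056/3.80e-06 = 45832 → turbulent (Re > 4000); f = 0.316/Re^0.25 = 0.316/45832^0.25 = 0.021597
(b) Darcy-Weisbach: ΔP = f·(L/D)·½ρV²/1000 = 0.021597·(79/0.056)·½·1055·3.11²/1000 = 155.4 kPa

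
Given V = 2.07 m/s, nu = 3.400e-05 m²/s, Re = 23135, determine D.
Formula: Re = \frac{V D}{\nu}
Substituting knowns: 23135 = 2.07·D/3.400e-05
Solving for D: D = 23135·3.400e-05/2.07 = 0.38 m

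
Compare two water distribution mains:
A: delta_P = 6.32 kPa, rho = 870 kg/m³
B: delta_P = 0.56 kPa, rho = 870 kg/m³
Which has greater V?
V(A) = 3.812 m/s, V(B) = 1.135 m/s. Answer: A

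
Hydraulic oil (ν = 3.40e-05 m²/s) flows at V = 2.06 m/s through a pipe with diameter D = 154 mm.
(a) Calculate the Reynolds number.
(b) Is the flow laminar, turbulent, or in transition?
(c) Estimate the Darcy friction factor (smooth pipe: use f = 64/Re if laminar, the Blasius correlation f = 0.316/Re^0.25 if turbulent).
(a) Re = V·D/ν = 2.06·0.154/3.40e-05 = 9330.6
(b) Flow regime: turbulent (Re > 4000)
(c) Friction factor: f = 0.316/Re^0.25 = 0.316/9330.6^0.25 = 0.03215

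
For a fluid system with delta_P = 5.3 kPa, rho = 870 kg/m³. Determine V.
Formula: V = \sqrt{\frac{2 \Delta P}{\rho}}
V = √(2·(5.3·1000)/870) = 3.491 m/s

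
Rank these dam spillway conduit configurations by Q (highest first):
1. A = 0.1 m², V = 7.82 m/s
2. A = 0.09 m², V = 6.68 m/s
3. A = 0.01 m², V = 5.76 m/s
Case 1: Q = 782 L/s
Case 2: Q = 601.2 L/s
Case 3: Q = 57.6 L/s
Ranking (highest first): 1, 2, 3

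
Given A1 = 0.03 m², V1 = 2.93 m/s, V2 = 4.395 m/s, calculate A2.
Formula: V_2 = \frac{A_1 V_1}{A_2}
Substituting knowns: 4.395 = 0.03·2.93/A2
Solving for A2: A2 = 0.03·2.93/4.395 = 0.02 m²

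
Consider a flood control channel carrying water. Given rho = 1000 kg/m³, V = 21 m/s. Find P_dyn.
Formula: P_{dyn} = \frac{1}{2} \rho V^2
P_dyn = 0.5·1000·21²/1000 = 220.5 kPa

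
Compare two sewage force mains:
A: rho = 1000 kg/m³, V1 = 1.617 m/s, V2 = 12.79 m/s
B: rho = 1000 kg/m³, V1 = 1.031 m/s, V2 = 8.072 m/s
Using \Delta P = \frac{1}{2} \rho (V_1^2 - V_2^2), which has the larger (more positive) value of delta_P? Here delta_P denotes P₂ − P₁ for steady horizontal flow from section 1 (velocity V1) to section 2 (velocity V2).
delta_P(A) = -80.48 kPa, delta_P(B) = -32.05 kPa. Answer: B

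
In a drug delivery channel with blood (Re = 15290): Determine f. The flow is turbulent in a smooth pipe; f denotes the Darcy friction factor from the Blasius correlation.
Formula: f = \frac{0.316}{Re^{0.25}}
f = 0.316/15290^0.25 = 0.02842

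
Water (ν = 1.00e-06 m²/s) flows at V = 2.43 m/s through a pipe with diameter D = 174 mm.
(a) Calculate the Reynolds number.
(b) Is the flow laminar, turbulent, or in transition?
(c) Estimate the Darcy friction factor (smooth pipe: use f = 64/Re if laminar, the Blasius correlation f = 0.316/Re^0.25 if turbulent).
(a) Re = V·D/ν = 2.43·0.174/1.00e-06 = 422820
(b) Flow regime: turbulent (Re > 4000)
(c) Friction factor: f = 0.316/Re^0.25 = 0.316/422820^0.25 = 0.01239 (Blasius is strictly valid for Re ≲ 1e5; used here as the smooth-pipe estimate the problem specifies)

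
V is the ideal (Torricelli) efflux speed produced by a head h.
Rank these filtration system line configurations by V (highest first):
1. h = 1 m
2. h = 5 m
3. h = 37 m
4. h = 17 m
Case 1: V = 4.429 m/s
Case 2: V = 9.905 m/s
Case 3: V = 26.94 m/s
Case 4: V = 18.26 m/s
Ranking (highest first): 3, 4, 2, 1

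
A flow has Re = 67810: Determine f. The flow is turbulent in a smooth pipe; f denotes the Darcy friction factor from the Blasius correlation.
Formula: f = \frac{0.316}{Re^{0.25}}
f = 0.316/67810^0.25 = 0.01958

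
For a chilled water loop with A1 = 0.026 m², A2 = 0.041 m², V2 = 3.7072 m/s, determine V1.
Formula: V_2 = \frac{A_1 V_1}{A_2}
Substituting knowns: 3.7072 = 0.026·V1/0.041
Solving for V1: V1 = 3.7072·0.041/0.026 = 5.846 m/s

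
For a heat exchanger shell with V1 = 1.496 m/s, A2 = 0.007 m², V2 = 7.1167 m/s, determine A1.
Formula: V_2 = \frac{A_1 V_1}{A_2}
Substituting knowns: 7.1167 = A1·1.496/0.007
Solving for A1: A1 = 7.1167·0.007/1.496 = 0.0333 m²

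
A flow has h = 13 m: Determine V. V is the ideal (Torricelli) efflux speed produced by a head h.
Formula: V = \sqrt{2 g h}
V = √(2·9.81·13) = 15.97 m/s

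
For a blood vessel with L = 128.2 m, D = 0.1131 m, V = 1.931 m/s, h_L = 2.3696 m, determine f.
Formula: h_L = f \frac{L}{D} \frac{V^2}{2g}
Substituting knowns: 2.3696 = f·(128.2/0.1131)·1.931²/(2·9.81)
Solving for f: f = 2.3696·2·9.81/((128.2/0.1131)·1.931²) = 0.011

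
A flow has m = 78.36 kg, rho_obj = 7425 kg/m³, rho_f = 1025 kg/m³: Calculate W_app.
Formula: W_{app} = mg\left(1 - \frac{\rho_f}{\rho_{obj}}\right)
W_app = 78.36·9.81·(1 − 1025/7425) = 662.6 N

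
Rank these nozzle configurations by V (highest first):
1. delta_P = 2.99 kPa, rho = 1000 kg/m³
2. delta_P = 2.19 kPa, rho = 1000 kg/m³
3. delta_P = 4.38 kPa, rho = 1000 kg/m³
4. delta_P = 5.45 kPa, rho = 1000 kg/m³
Case 1: V = 2.445 m/s
Case 2: V = 2.093 m/s
Case 3: V = 2.96 m/s
Case 4: V = 3.302 m/s
Ranking (highest first): 4, 3, 1, 2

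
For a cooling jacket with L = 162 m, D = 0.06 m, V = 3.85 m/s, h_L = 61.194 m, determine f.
Formula: h_L = f \frac{L}{D} \frac{V^2}{2g}
Substituting knowns: 61.194 = f·(162/0.06)·3.85²/(2·9.81)
Solving for f: f = 61.194·2·9.81/((162/0.06)·3.85²) = 0.03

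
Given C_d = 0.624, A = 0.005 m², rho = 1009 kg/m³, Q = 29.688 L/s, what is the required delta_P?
Formula: Q = C_d A \sqrt{\frac{2 \Delta P}{\rho}}
Substituting knowns: 29.688 = 0.624·0.005·√(2·(delta_P·1000)/1009)·1000
Solving for delta_P: delta_P = ((29.688/1000)/(0.624·0.005))²·1009/2/1000 = 45.68 kPa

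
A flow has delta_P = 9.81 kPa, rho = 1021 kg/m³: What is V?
Formula: V = \sqrt{\frac{2 \Delta P}{\rho}}
V = √(2·(9.81·1000)/1021) = 4.384 m/s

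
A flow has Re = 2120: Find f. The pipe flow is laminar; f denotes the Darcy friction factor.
Formula: f = \frac{64}{Re}
f = 64/2120 = 0.03019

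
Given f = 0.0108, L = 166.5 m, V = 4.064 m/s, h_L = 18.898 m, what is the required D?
Formula: h_L = f \frac{L}{D} \frac{V^2}{2g}
Substituting knowns: 18.898 = 0.0108·(166.5/D)·4.064²/(2·9.81)
Solving for D: D = 0.0108·166.5·4.064²/(2·9.81·18.898) = 0.0801 m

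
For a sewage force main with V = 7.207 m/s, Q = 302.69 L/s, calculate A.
Formula: Q = A V
Substituting knowns: 302.69 = A·7.207·1000
Solving for A: A = (302.69/1000)/7.207 = 0.042 m²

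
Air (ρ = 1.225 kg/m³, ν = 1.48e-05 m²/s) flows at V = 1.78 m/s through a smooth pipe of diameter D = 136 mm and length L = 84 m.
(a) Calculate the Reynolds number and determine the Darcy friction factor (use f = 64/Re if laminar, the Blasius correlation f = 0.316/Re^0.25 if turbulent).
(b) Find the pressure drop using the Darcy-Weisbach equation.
(a) Re = V·D/ν = 1.78·0.136/1.48e-05 = 16357 → turbulent (Re > 4000); f = 0.316/Re^0.25 = 0.316/16357^0.25 = 0.027942
(b) Darcy-Weisbach: ΔP = f·(L/D)·½ρV²/1000 = 0.027942·(84/0.136)·½·1.225·1.78²/1000 = 0.03349 kPa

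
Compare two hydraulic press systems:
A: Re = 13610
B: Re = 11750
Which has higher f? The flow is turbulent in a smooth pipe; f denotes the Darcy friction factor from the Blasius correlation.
f(A) = 0.02926, f(B) = 0.03035. Answer: B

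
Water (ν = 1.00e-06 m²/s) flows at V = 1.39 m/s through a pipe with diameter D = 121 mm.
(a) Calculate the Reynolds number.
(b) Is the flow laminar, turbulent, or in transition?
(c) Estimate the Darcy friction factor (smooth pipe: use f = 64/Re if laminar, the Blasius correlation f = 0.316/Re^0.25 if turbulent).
(a) Re = V·D/ν = 1.39·0.121/1.00e-06 = 168190
(b) Flow regime: turbulent (Re > 4000)
(c) Friction factor: f = 0.316/Re^0.25 = 0.316/168190^0.25 = 0.0156 (Blasius is strictly valid for Re ≲ 1e5; used here as the smooth-pipe estimate the problem specifies)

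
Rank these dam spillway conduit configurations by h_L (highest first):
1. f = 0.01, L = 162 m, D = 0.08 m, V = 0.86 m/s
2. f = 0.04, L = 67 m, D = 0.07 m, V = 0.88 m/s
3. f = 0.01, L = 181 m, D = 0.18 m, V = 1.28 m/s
Case 1: h_L = 0.7633 m
Case 2: h_L = 1.511 m
Case 3: h_L = 0.8397 m
Ranking (highest first): 2, 3, 1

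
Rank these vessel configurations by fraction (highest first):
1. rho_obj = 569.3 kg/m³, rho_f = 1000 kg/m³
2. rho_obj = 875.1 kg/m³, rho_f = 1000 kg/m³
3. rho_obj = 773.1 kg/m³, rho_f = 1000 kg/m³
Case 1: fraction = 0.5693
Case 2: fraction = 0.8751
Case 3: fraction = 0.7731
Ranking (highest first): 2, 3, 1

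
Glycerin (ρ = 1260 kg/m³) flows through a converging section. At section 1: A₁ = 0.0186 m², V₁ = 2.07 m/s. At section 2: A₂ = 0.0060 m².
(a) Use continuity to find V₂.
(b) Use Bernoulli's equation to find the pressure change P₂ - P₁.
(a) Continuity: A₁V₁=A₂V₂ -> V₂=A₁V₁/A₂=0.0186*2.07/0.0060=6.42 m/s
(b) Bernoulli: P₂-P₁=0.5*rho*(V₁^2-V₂^2)/1000=0.5*1260*(2.07^2-6.42^2)/1000=-23.27 kPa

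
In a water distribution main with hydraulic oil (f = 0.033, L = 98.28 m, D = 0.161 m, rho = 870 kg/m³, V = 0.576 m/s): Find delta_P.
Formula: \Delta P = f \frac{L}{D} \frac{\rho V^2}{2}
delta_P = 0.033·(98.28/0.161)·0.5·870·0.576²/1000 = 2.907 kPa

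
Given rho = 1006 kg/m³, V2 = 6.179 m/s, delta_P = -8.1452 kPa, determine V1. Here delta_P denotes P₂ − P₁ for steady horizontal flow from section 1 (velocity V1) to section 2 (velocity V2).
Formula: \Delta P = \frac{1}{2} \rho (V_1^2 - V_2^2)
Substituting knowns: -8.1452 = 0.5·1006·(V1² − 6.179²)/1000
Solving for V1: V1 = √(6.179² + 2·(-8.1452·1000)/1006) = 4.689 m/s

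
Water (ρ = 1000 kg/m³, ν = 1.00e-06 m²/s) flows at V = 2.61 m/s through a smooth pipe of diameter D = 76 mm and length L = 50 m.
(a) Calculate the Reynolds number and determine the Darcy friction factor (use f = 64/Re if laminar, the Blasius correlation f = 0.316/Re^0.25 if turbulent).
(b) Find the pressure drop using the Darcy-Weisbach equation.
(a) Re = V·D/ν = 2.61·0.076/1.00e-06 = 198360 → turbulent (Re > 4000); f = 0.316/Re^0.25 = 0.316/198360^0.25 = 0.014974 (Blasius is strictly valid for Re ≲ 1e5; used here as the smooth-pipe estimate the problem specifies)
(b) Darcy-Weisbach: ΔP = f·(L/D)·½ρV²/1000 = 0.014974·(50/0.076)·½·1000·2.61²/1000 = 33.55 kPa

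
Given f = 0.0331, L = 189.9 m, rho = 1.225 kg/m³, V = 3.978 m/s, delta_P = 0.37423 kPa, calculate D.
Formula: \Delta P = f \frac{L}{D} \frac{\rho V^2}{2}
Substituting knowns: 0.37423 = 0.0331·(189.9/D)·0.5·1.225·3.978²/1000
Solving for D: D = 0.0331·189.9·0.5·1.225·3.978²/(0.37423·1000) = 0.1628 m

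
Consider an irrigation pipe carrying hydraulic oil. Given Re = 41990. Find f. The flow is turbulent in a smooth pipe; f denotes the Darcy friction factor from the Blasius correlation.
Formula: f = \frac{0.316}{Re^{0.25}}
f = 0.316/41990^0.25 = 0.02207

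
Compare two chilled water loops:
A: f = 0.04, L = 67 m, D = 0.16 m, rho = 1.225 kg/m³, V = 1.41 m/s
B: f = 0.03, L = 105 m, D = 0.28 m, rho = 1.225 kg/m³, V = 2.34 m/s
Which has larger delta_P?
delta_P(A) = 0.0204 kPa, delta_P(B) = 0.03773 kPa. Answer: B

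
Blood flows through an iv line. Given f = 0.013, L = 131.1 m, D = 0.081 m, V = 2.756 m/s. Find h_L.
Formula: h_L = f \frac{L}{D} \frac{V^2}{2g}
h_L = 0.013·(131.1/0.081)·2.756²/(2·9.81) = 8.146 m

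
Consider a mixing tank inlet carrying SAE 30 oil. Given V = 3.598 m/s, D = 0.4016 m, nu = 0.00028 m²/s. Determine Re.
Formula: Re = \frac{V D}{\nu}
Re = 3.598·0.4016/0.00028 = 5161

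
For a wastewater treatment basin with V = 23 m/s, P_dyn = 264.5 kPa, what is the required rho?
Formula: P_{dyn} = \frac{1}{2} \rho V^2
Substituting knowns: 264.5 = 0.5·rho·23²/1000
Solving for rho: rho = 2·(264.5·1000)/23² = 1000 kg/m³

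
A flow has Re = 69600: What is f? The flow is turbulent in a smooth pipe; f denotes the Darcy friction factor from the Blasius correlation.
Formula: f = \frac{0.316}{Re^{0.25}}
f = 0.316/69600^0.25 = 0.01946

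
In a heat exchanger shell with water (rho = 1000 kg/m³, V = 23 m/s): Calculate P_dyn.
Formula: P_{dyn} = \frac{1}{2} \rho V^2
P_dyn = 0.5·1000·23²/1000 = 264.5 kPa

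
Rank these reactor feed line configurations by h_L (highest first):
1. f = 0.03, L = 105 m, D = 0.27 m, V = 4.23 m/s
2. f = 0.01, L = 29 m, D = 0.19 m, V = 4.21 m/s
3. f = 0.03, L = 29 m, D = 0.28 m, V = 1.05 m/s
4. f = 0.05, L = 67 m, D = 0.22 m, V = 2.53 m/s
Case 1: h_L = 10.64 m
Case 2: h_L = 1.379 m
Case 3: h_L = 0.1746 m
Case 4: h_L = 4.968 m
Ranking (highest first): 1, 4, 2, 3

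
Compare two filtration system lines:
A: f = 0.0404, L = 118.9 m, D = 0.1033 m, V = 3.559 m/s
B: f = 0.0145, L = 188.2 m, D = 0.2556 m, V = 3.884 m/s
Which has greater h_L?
h_L(A) = 30.02 m, h_L(B) = 8.209 m. Answer: A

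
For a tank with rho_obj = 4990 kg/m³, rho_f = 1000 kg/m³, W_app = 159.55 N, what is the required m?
Formula: W_{app} = mg\left(1 - \frac{\rho_f}{\rho_{obj}}\right)
Substituting knowns: 159.55 = m·9.81·(1 − 1000/4990)
Solving for m: m = 159.55/(9.81·(1 − 1000/4990)) = 20.34 kg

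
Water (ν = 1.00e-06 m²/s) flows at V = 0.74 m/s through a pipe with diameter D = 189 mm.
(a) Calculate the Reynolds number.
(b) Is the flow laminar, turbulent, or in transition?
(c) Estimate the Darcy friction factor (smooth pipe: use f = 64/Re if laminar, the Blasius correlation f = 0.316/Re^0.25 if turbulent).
(a) Re = V·D/ν = 0.74·0.189/1.00e-06 = 139860
(b) Flow regime: turbulent (Re > 4000)
(c) Friction factor: f = 0.316/Re^0.25 = 0.316/139860^0.25 = 0.01634 (Blasius is strictly valid for Re ≲ 1e5; used here as the smooth-pipe estimate the problem specifies)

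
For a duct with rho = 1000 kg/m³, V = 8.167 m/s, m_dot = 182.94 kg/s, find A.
Formula: \dot{m} = \rho A V
Substituting knowns: 182.94 = 1000·A·8.167
Solving for A: A = 182.94/(1000·8.167) = 0.0224 m²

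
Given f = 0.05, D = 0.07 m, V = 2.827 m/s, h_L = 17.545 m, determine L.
Formula: h_L = f \frac{L}{D} \frac{V^2}{2g}
Substituting knowns: 17.545 = 0.05·(L/0.07)·2.827²/(2·9.81)
Solving for L: L = 17.545·2·9.81·0.07/(0.05·2.827²) = 60.3 m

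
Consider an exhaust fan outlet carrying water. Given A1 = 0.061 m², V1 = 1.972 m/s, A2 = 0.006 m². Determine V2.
Formula: V_2 = \frac{A_1 V_1}{A_2}
V2 = 0.061·1.972/0.006 = 20.05 m/s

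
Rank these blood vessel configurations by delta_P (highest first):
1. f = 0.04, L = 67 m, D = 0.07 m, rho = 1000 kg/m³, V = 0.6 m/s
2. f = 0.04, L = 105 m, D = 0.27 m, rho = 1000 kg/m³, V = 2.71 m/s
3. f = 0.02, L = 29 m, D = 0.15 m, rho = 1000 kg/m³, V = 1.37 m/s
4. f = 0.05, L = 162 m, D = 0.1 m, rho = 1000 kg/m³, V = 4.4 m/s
Case 1: delta_P = 6.891 kPa
Case 2: delta_P = 57.12 kPa
Case 3: delta_P = 3.629 kPa
Case 4: delta_P = 784.1 kPa
Ranking (highest first): 4, 2, 1, 3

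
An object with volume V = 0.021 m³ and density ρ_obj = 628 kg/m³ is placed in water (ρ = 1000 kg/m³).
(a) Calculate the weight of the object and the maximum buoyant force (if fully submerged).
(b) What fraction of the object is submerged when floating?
(a) W=rho_obj*g*V=628*9.81*0.021=129.4 N; F_B(max)=rho*g*V=1000*9.81*0.021=206.0 N
(b) Floating fraction=rho_obj/rho=628/1000=0.628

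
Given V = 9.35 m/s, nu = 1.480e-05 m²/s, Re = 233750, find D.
Formula: Re = \frac{V D}{\nu}
Substituting knowns: 233750 = 9.35·D/1.480e-05
Solving for D: D = 233750·1.480e-05/9.35 = 0.37 m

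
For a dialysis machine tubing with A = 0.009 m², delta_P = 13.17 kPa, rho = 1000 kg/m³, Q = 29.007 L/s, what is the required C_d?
Formula: Q = C_d A \sqrt{\frac{2 \Delta P}{\rho}}
Substituting knowns: 29.007 = C_d·0.009·√(2·(13.17·1000)/1000)·1000
Solving for C_d: C_d = (29.007/1000)/(0.009·√(2·(13.17·1000)/1000)) = 0.628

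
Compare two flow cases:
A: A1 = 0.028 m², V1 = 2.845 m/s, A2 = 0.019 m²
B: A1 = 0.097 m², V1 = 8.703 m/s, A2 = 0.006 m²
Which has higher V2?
V2(A) = 4.193 m/s, V2(B) = 140.7 m/s. Answer: B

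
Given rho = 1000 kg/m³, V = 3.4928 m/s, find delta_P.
Formula: V = \sqrt{\frac{2 \Delta P}{\rho}}
Substituting knowns: 3.4928 = √(2·(delta_P·1000)/1000)
Solving for delta_P: delta_P = 3.4928²·1000/2/1000 = 6.1 kPa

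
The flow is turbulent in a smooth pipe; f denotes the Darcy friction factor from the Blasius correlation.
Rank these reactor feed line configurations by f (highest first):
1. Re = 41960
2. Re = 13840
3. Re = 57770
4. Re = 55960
Case 1: f = 0.02208
Case 2: f = 0.02913
Case 3: f = 0.02038
Case 4: f = 0.02055
Ranking (highest first): 2, 1, 4, 3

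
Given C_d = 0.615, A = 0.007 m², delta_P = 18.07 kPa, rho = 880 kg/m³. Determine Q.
Formula: Q = C_d A \sqrt{\frac{2 \Delta P}{\rho}}
Q = 0.615·0.007·√(2·(18.07·1000)/880)·1000 = 27.59 L/s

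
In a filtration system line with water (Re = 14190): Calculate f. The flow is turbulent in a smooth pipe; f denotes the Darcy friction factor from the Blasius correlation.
Formula: f = \frac{0.316}{Re^{0.25}}
f = 0.316/14190^0.25 = 0.02895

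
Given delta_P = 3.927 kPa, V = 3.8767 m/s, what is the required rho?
Formula: V = \sqrt{\frac{2 \Delta P}{\rho}}
Substituting knowns: 3.8767 = √(2·(3.927·1000)/rho)
Solving for rho: rho = 2·(3.927·1000)/3.8767² = 522.6 kg/m³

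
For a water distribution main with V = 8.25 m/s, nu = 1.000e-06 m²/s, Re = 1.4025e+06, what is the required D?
Formula: Re = \frac{V D}{\nu}
Substituting knowns: 1.4025e+06 = 8.25·D/1.000e-06
Solving for D: D = 1.4025e+06·1.000e-06/8.25 = 0.17 m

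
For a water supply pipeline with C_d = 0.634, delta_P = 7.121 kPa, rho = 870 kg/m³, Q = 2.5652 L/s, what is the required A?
Formula: Q = C_d A \sqrt{\frac{2 \Delta P}{\rho}}
Substituting knowns: 2.5652 = 0.634·A·√(2·(7.121·1000)/870)·1000
Solving for A: A = (2.5652/1000)/(0.634·√(2·(7.121·1000)/870)) = 0.001 m²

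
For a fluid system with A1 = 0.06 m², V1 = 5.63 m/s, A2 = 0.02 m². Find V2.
Formula: V_2 = \frac{A_1 V_1}{A_2}
V2 = 0.06·5.63/0.02 = 16.89 m/s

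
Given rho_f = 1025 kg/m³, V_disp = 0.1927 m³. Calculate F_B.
Formula: F_B = \rho_f g V_{disp}
F_B = 1025·9.81·0.1927 = 1938 N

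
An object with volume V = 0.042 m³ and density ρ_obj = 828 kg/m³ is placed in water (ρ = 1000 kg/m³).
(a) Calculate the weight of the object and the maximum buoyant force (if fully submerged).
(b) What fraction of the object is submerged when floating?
(a) W=rho_obj*g*V=828*9.81*0.042=341.2 N; F_B(max)=rho*g*V=1000*9.81*0.042=412.0 N
(b) Floating fraction=rho_obj/rho=828/1000=0.828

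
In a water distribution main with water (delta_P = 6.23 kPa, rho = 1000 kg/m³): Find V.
Formula: V = \sqrt{\frac{2 \Delta P}{\rho}}
V = √(2·(6.23·1000)/1000) = 3.53 m/s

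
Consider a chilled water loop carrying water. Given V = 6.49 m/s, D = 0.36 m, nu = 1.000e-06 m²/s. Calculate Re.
Formula: Re = \frac{V D}{\nu}
Re = 6.49·0.36/1.000e-06 = 2.336e+06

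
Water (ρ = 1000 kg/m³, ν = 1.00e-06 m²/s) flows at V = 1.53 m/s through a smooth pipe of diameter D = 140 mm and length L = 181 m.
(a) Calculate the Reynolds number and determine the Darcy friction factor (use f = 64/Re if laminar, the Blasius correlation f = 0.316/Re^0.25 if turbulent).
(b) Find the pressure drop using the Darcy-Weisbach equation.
(a) Re = V·D/ν = 1.53·0.14/1.00e-06 = 214200 → turbulent (Re > 4000); f = 0.316/Re^0.25 = 0.316/214200^0.25 = 0.014689 (Blasius is strictly valid for Re ≲ 1e5; used here as the smooth-pipe estimate the problem specifies)
(b) Darcy-Weisbach: ΔP = f·(L/D)·½ρV²/1000 = 0.014689·(181/0.140)·½·1000·1.53²/1000 = 22.23 kPa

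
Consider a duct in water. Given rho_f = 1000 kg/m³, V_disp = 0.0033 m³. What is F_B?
Formula: F_B = \rho_f g V_{disp}
F_B = 1000·9.81·0.0033 = 32.37 N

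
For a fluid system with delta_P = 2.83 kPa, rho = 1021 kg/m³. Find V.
Formula: V = \sqrt{\frac{2 \Delta P}{\rho}}
V = √(2·(2.83·1000)/1021) = 2.354 m/s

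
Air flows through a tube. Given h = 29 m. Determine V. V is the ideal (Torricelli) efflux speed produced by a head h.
Formula: V = \sqrt{2 g h}
V = √(2·9.81·29) = 23.85 m/s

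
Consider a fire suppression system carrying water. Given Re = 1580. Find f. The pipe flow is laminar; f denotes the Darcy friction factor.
Formula: f = \frac{64}{Re}
f = 64/1580 = 0.04051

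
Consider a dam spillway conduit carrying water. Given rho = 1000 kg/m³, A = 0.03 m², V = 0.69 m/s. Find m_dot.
Formula: \dot{m} = \rho A V
m_dot = 1000·0.03·0.69 = 20.7 kg/s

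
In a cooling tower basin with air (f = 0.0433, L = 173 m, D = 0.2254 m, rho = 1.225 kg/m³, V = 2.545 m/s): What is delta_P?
Formula: \Delta P = f \frac{L}{D} \frac{\rho V^2}{2}
delta_P = 0.0433·(173/0.2254)·0.5·1.225·2.545²/1000 = 0.1318 kPa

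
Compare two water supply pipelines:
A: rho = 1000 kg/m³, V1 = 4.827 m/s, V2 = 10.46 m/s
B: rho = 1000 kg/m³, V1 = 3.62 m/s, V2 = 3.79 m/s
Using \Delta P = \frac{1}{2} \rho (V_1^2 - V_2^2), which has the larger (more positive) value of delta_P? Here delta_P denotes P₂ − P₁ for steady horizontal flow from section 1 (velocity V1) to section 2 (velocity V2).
delta_P(A) = -43.06 kPa, delta_P(B) = -0.6299 kPa. Answer: B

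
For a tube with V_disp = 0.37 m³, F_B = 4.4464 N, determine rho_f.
Formula: F_B = \rho_f g V_{disp}
Substituting knowns: 4.4464 = rho_f·9.81·0.37
Solving for rho_f: rho_f = 4.4464/(9.81·0.37) = 1.225 kg/m³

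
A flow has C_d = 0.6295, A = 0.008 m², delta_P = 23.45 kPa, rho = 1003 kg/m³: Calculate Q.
Formula: Q = C_d A \sqrt{\frac{2 \Delta P}{\rho}}
Q = 0.6295·0.008·√(2·(23.45·1000)/1003)·1000 = 34.44 L/s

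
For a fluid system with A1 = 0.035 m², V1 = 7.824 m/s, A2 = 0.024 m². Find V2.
Formula: V_2 = \frac{A_1 V_1}{A_2}
V2 = 0.035·7.824/0.024 = 11.41 m/s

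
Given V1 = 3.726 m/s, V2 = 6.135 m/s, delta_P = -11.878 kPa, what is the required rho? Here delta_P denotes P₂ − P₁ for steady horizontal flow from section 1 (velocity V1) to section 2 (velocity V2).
Formula: \Delta P = \frac{1}{2} \rho (V_1^2 - V_2^2)
Substituting knowns: -11.878 = 0.5·rho·(3.726² − 6.135²)/1000
Solving for rho: rho = 2·(-11.878·1000)/(3.726² − 6.135²) = 1000 kg/m³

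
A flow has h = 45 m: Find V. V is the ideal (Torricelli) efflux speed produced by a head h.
Formula: V = \sqrt{2 g h}
V = √(2·9.81·45) = 29.71 m/s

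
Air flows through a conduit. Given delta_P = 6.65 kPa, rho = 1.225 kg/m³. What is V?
Formula: V = \sqrt{\frac{2 \Delta P}{\rho}}
V = √(2·(6.65·1000)/1.225) = 104.2 m/s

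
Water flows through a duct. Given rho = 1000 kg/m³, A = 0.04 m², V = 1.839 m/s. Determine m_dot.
Formula: \dot{m} = \rho A V
m_dot = 1000·0.04·1.839 = 73.56 kg/s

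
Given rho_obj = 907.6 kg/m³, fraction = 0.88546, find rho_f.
Formula: f_{sub} = \frac{\rho_{obj}}{\rho_f}
Substituting knowns: 0.88546 = 907.6/rho_f
Solving for rho_f: rho_f = 907.6/0.88546 = 1025 kg/m³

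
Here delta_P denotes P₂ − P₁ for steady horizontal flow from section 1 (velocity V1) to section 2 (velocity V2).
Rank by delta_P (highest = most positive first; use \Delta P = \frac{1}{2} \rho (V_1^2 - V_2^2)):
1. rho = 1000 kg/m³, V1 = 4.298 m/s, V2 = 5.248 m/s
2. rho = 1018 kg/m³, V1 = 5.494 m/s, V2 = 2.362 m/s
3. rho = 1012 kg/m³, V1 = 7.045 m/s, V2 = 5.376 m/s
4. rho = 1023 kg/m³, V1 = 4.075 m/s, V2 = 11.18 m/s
Case 1: delta_P = -4.534 kPa
Case 2: delta_P = 12.52 kPa
Case 3: delta_P = 10.49 kPa
Case 4: delta_P = -55.44 kPa
Ranking (highest first): 2, 3, 1, 4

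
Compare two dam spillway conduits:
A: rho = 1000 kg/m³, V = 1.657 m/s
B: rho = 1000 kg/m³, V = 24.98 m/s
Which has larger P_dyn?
P_dyn(A) = 1.373 kPa, P_dyn(B) = 312 kPa. Answer: B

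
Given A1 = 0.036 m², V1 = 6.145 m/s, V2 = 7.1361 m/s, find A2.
Formula: V_2 = \frac{A_1 V_1}{A_2}
Substituting knowns: 7.1361 = 0.036·6.145/A2
Solving for A2: A2 = 0.036·6.145/7.1361 = 0.031 m²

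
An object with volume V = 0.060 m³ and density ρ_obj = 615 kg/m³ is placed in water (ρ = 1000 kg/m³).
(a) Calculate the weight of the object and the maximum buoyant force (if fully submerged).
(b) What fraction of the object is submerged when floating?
(a) W=rho_obj*g*V=615*9.81*0.060=362.0 N; F_B(max)=rho*g*V=1000*9.81*0.060=588.6 N
(b) Floating fraction=rho_obj/rho=615/1000=0.615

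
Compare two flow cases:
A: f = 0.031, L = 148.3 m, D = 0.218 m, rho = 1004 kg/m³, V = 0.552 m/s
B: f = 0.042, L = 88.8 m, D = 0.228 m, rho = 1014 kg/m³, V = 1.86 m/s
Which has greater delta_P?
delta_P(A) = 3.226 kPa, delta_P(B) = 28.69 kPa. Answer: B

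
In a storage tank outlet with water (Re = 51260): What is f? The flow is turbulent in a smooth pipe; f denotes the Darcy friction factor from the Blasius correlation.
Formula: f = \frac{0.316}{Re^{0.25}}
f = 0.316/51260^0.25 = 0.021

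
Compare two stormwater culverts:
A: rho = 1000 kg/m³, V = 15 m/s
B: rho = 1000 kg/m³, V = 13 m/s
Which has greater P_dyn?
P_dyn(A) = 112.5 kPa, P_dyn(B) = 84.5 kPa. Answer: A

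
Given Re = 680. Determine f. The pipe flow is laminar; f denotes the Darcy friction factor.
Formula: f = \frac{64}{Re}
f = 64/680 = 0.09412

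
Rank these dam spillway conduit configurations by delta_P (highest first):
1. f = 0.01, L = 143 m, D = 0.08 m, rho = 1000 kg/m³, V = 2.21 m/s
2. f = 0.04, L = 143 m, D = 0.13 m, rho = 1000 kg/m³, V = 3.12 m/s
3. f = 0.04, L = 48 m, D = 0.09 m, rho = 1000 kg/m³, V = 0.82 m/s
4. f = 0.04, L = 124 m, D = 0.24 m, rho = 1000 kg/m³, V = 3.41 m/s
Case 1: delta_P = 43.65 kPa
Case 2: delta_P = 214.2 kPa
Case 3: delta_P = 7.172 kPa
Case 4: delta_P = 120.2 kPa
Ranking (highest first): 2, 4, 1, 3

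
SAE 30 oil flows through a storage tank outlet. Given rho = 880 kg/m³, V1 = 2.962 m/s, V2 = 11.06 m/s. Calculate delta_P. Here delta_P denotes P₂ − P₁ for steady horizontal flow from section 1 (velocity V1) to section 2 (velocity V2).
Formula: \Delta P = \frac{1}{2} \rho (V_1^2 - V_2^2)
delta_P = 0.5·880·(2.962² − 11.06²)/1000 = -49.96 kPa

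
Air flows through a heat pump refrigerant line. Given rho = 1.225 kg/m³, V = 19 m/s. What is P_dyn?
Formula: P_{dyn} = \frac{1}{2} \rho V^2
P_dyn = 0.5·1.225·19²/1000 = 0.2211 kPa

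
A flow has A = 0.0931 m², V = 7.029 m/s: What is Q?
Formula: Q = A V
Q = 0.0931·7.029·1000 = 654.4 L/s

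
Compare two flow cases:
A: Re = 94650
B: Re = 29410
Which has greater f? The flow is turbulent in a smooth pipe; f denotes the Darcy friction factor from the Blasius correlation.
f(A) = 0.01802, f(B) = 0.02413. Answer: B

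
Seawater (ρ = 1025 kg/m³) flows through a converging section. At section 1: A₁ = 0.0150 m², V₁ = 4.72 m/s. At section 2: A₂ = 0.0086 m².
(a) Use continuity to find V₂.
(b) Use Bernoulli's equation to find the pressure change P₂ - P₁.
(a) Continuity: A₁V₁=A₂V₂ -> V₂=A₁V₁/A₂=0.0150*4.72/0.0086=8.23 m/s
(b) Bernoulli: P₂-P₁=0.5*rho*(V₁^2-V₂^2)/1000=0.5*1025*(4.72^2-8.23^2)/1000=-23.3 kPa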